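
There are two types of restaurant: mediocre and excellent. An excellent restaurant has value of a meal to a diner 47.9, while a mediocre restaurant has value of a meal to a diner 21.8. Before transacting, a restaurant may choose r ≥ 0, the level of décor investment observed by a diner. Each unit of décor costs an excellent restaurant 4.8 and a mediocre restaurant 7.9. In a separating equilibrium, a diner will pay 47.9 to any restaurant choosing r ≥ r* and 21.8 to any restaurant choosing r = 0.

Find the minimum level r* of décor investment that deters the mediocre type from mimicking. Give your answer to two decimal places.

A mediocre restaurant choosing r = 0 receives 21.8.
Imitating at r* instead would pay 47.9 at cost 7.9·r*, netting 47.9 − 7.9·r*.
Indifference: 21.8 = 47.9 − 7.9·r*, so r* = (47.9 − 21.8) / 7.9 ≈ 3.30.
At r* the mediocre type's incentive constraint just binds; the excellent type strictly prefers r* since its per-unit cost is lower.

3.30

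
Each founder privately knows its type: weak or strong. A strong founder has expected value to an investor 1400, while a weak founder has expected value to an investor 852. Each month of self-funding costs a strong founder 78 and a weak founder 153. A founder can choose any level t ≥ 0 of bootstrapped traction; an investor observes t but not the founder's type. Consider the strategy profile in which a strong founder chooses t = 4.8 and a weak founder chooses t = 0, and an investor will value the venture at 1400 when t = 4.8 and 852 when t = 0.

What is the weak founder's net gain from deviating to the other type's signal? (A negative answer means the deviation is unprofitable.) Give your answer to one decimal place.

Playing t = 0 the weak founder receives 852.
Deviating to t = 4.8 brings payment 1400 at cost 153 × 4.8 = 734.4, netting 665.6.
Gain from deviating: 665.6 − 852 = -186.4.
The gain is negative, so the weak type's incentive-compatibility constraint is satisfied.

-186.4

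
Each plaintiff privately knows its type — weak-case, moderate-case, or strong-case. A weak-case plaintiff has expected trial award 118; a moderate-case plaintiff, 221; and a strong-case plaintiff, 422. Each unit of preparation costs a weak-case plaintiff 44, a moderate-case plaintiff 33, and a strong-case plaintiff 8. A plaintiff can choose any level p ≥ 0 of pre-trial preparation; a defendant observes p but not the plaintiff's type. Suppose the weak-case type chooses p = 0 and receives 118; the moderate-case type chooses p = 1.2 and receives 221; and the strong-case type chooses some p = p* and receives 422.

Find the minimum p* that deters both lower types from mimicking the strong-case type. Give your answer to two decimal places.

Weak-case type (on-path payoff 118) won't mimic when 118 ≥ 422 − 44·p*, i.e. p* ≥ 6.91.
Moderate-case type (on-path payoff 221 − 33×1.2 = 181.4) won't mimic when 181.4 ≥ 422 − 33·p*, i.e. p* ≥ 7.29.
Both must hold, so p* = max(6.91, 7.29) = 7.29. The moderate-case type's constraint binds.

7.29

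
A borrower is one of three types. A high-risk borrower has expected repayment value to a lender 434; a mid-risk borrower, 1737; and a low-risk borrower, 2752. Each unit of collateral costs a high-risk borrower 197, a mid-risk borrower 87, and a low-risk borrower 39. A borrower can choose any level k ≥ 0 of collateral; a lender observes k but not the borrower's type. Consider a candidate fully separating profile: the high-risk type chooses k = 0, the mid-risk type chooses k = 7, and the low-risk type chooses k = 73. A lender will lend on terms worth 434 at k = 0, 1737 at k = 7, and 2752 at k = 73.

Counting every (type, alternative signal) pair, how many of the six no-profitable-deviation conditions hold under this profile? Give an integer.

High-risk (own payoff 434): to k=7 gives 1737 − 197×7 = 358 → no gain ✓; to k=73 gives 2752 − 197×73 = -11629 → no gain ✓.
Low-risk (own payoff 2752 − 39×73 = -95): to k=0 gives 434 → profitable ✗; to k=7 gives 1737 − 39×7 = 1464 → profitable ✗.
Mid-risk (own payoff 1737 − 87×7 = 1128): to k=0 gives 434 → no gain ✓; to k=73 gives 2752 − 87×73 = -3599 → no gain ✓.
4 of the 6 constraints hold; not an equilibrium.

4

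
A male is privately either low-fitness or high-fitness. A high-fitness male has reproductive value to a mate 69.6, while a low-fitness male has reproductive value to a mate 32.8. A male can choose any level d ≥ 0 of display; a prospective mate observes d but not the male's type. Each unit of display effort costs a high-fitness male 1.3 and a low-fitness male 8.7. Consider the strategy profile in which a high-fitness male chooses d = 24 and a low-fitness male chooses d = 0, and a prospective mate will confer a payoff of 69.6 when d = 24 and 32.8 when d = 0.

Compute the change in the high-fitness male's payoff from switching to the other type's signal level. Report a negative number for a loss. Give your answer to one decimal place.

Playing d = 24 the high-fitness male receives 69.6 − 1.3 × 24 = 38.4.
Deviating to d = 0 yields 32.8 instead.
Gain from deviating: 32.8 − 38.4 = -5.6.
The gain is negative, so the high-fitness type's incentive-compatibility constraint is satisfied.

-5.6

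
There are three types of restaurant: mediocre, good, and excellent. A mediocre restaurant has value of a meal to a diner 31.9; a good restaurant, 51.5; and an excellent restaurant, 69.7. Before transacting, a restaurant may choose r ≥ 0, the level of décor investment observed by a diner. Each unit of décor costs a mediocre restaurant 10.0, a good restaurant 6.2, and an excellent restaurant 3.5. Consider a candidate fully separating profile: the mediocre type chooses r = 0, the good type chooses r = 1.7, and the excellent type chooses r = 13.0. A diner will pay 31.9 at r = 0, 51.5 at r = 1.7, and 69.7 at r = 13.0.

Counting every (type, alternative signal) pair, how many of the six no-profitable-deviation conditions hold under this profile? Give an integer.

3

Mediocre (own payoff 31.9): to r=1.7 gives 51.5 − 10.0×1.7 = 34.5 → profitable ✗; to r=13.0 gives 69.7 − 10.0×13.0 = -60.3 → no gain ✓.
Good (own payoff 51.5 − 6.2×1.7 = 40.96): to r=0 gives 31.9 → no gain ✓; to r=13.0 gives 69.7 − 6.2×13.0 = -10.9 → no gain ✓.
Excellent (own payoff 69.7 − 3.5×13.0 = 24.2): to r=0 gives 31.9 → profitable ✗; to r=1.7 gives 51.5 − 3.5×1.7 = 45.55 → profitable ✗.
3 of the 6 constraints hold; not an equilibrium.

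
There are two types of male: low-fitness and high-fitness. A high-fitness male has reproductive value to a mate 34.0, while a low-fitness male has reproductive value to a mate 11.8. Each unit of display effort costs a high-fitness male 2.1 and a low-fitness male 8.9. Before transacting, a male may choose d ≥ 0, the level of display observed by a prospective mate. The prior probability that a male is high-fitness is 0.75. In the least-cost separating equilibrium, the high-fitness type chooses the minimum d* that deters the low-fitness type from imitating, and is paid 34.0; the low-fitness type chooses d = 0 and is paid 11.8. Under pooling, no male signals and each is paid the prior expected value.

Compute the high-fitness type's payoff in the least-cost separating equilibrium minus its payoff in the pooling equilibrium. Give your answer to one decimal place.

Least-cost separating signal: d* solves 11.8 = 34.0 − 8.9·d*, so d* = (34.0 − 11.8)/8.9 ≈ 2.4944.
High-fitness type's separating payoff: 34.0 − 2.1 × d* = 34.0 − 2.1 × (34.0 − 11.8)/8.9 = 34.0 − 46.62/8.9 ≈ 28.762.
Pooling payoff: 0.75 × 34.0 + 0.25 × 11.8 = 28.45.
Difference: 28.762 − 28.45 = 0.312, i.e. 0.3 to one decimal place.
The high-fitness type prefers to separate.

0.3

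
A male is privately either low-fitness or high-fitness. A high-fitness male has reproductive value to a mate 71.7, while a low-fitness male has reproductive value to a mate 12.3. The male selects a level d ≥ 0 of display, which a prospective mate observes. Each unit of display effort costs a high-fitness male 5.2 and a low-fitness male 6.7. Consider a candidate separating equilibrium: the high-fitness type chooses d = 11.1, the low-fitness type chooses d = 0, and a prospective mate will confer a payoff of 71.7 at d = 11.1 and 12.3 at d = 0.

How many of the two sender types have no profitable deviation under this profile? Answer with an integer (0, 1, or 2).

2

High-fitness type: signal → 71.7 − 5.2 × 11.1 = 13.98; deviate to 0 → 12.3. IC holds (13.98 ≥ 12.3).
Low-fitness type: stay at 0 → 12.3; mimic → 71.7 − 6.7 × 11.1 = -2.67. IC holds (12.3 ≥ -2.67).
2 of 2 constraints hold, so this is a separating equilibrium.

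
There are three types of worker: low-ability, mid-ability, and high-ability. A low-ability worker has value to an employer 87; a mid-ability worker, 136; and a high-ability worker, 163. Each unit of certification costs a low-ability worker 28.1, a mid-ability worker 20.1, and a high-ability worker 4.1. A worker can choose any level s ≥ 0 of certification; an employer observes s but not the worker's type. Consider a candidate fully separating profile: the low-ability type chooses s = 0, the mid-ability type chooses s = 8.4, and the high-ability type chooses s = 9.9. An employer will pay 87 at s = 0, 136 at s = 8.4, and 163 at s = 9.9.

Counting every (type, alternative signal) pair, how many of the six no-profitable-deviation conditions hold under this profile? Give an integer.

5

Low-ability (own payoff 87): to s=8.4 gives 136 − 28.1×8.4 = -100.04 → no gain ✓; to s=9.9 gives 163 − 28.1×9.9 = -115.19 → no gain ✓.
Mid-ability (own payoff 136 − 20.1×8.4 = -32.84): to s=0 gives 87 → profitable ✗; to s=9.9 gives 163 − 20.1×9.9 = -35.99 → no gain ✓.
High-ability (own payoff 163 − 4.1×9.9 = 122.41): to s=0 gives 87 → no gain ✓; to s=8.4 gives 136 − 4.1×8.4 = 101.56 → no gain ✓.
5 of the 6 constraints hold; not an equilibrium.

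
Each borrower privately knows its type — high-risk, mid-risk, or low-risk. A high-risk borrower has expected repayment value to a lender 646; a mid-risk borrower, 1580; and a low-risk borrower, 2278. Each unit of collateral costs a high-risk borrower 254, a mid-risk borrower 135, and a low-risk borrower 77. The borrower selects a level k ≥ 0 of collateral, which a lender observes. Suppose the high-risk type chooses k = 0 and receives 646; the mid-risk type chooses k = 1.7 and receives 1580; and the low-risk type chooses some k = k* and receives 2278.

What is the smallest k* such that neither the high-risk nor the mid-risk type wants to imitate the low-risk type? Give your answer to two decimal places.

6.87

High-risk type (on-path payoff 646) won't mimic when 646 ≥ 2278 − 254·k*, i.e. k* ≥ 6.43.
Mid-risk type (on-path payoff 1580 − 135×1.7 = 1350.5) won't mimic when 1350.5 ≥ 2278 − 135·k*, i.e. k* ≥ 6.87.
Both must hold, so k* = max(6.43, 6.87) = 6.87. The mid-risk type's constraint binds.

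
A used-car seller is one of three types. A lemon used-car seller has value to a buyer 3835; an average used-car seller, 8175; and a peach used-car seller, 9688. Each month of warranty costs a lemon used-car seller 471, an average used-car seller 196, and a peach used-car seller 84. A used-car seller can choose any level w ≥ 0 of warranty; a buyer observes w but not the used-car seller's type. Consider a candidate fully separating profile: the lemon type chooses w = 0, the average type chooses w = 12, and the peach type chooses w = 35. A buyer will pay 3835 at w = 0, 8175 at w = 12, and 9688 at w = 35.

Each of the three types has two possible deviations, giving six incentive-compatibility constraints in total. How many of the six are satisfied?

5

Peach (own payoff 9688 − 84×35 = 6748): to w=0 gives 3835 → no gain ✓; to w=12 gives 8175 − 84×12 = 7167 → profitable ✗.
Lemon (own payoff 3835): to w=12 gives 8175 − 471×12 = 2523 → no gain ✓; to w=35 gives 9688 − 471×35 = -6797 → no gain ✓.
Average (own payoff 8175 − 196×12 = 5823): to w=0 gives 3835 → no gain ✓; to w=35 gives 9688 − 196×35 = 2828 → no gain ✓.
5 of the 6 constraints hold; not an equilibrium.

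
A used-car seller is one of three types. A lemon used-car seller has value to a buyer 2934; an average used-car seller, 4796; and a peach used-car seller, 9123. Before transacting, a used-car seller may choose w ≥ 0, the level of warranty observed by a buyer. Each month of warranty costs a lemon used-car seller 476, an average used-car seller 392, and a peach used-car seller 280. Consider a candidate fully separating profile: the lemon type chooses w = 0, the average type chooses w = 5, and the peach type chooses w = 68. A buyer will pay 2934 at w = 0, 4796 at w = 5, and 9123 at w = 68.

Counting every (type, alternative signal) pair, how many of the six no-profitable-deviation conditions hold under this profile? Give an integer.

Peach (own payoff 9123 − 280×68 = -9917): to w=0 gives 2934 → profitable ✗; to w=5 gives 4796 − 280×5 = 3396 → profitable ✗.
Average (own payoff 4796 − 392×5 = 2836): to w=0 gives 2934 → profitable ✗; to w=68 gives 9123 − 392×68 = -17533 → no gain ✓.
Lemon (own payoff 2934): to w=5 gives 4796 − 476×5 = 2416 → no gain ✓; to w=68 gives 9123 − 476×68 = -23245 → no gain ✓.
3 of the 6 constraints hold; not an equilibrium.

3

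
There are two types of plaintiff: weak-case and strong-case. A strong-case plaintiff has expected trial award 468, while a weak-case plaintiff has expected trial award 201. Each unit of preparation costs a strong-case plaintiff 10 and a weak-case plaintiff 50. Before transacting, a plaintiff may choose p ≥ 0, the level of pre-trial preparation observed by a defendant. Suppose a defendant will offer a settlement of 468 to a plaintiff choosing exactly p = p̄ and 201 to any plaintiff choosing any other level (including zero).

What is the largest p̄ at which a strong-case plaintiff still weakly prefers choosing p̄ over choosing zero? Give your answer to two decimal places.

26.70

Choosing p̄ yields the strong-case type 468 − 10·p̄; choosing zero yields 201.
The strong-case type is indifferent at 468 − 10·p̄ = 201, i.e. p̄ = (468 − 201) / 10 = 26.70.
For any p̄ above 26.70 the strong-case type would rather pool at zero, so separation collapses.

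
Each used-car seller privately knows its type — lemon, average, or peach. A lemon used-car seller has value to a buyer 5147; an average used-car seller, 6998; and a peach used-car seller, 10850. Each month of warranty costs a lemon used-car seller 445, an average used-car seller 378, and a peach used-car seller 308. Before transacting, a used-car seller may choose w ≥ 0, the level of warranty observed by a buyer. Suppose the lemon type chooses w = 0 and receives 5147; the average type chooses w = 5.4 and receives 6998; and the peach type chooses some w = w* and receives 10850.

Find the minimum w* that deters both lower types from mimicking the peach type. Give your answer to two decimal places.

Lemon type (on-path payoff 5147) won't mimic when 5147 ≥ 10850 − 445·w*, i.e. w* ≥ 12.82.
Average type (on-path payoff 6998 − 378×5.4 = 4956.8) won't mimic when 4956.8 ≥ 10850 − 378·w*, i.e. w* ≥ 15.59.
Both must hold, so w* = max(12.82, 15.59) = 15.59. The average type's constraint binds.

15.59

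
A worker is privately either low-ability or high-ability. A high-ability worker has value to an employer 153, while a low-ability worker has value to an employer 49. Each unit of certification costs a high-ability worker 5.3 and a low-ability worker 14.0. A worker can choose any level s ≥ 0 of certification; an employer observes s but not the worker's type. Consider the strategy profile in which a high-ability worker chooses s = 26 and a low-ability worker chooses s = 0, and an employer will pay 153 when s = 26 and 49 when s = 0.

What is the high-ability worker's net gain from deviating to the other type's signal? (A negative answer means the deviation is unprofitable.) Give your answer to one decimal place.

33.8

Playing s = 26 the high-ability worker receives 153 − 5.3 × 26 = 15.2.
Deviating to s = 0 yields 49 instead.
Gain from deviating: 49 − 15.2 = 33.8.
The gain is positive, so the high-ability type's incentive-compatibility constraint is violated — this profile is not a separating equilibrium.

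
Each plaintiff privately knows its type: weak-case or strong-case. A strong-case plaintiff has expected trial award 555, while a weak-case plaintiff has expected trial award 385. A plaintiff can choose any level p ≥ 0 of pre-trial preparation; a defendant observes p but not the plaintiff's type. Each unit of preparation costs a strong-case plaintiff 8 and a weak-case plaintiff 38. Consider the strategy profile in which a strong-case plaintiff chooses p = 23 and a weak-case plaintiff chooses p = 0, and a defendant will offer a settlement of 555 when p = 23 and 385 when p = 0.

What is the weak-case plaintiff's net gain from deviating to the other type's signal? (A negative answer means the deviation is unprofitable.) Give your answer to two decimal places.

Playing p = 0 the weak-case plaintiff receives 385.
Deviating to p = 23 brings payment 555 at cost 38 × 23 = 874, netting -319.
Gain from deviating: -319 − 385 = -704.00.
The gain is negative, so the weak-case type's incentive-compatibility constraint is satisfied.

-704.00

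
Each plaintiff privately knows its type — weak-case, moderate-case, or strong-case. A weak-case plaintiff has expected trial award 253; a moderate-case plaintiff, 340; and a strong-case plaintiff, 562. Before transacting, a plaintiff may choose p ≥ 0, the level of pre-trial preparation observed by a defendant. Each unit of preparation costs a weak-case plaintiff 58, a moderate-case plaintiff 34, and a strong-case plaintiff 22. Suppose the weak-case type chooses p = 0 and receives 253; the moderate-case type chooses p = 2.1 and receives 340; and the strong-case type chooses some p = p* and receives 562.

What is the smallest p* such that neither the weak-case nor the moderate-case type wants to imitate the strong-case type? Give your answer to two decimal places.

Weak-case type (on-path payoff 253) won't mimic when 253 ≥ 562 − 58·p*, i.e. p* ≥ 5.33.
Moderate-case type (on-path payoff 340 − 34×2.1 = 268.6) won't mimic when 268.6 ≥ 562 − 34·p*, i.e. p* ≥ 8.63.
Both must hold, so p* = max(5.33, 8.63) = 8.63. The moderate-case type's constraint binds.

8.63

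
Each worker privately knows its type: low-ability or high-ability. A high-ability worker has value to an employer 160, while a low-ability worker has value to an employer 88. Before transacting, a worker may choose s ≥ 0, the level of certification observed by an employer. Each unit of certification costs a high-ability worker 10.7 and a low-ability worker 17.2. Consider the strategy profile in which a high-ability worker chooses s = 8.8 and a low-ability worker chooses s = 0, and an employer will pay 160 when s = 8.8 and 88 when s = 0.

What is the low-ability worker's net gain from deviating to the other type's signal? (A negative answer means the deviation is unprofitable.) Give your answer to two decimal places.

Playing s = 0 the low-ability worker receives 88.
Deviating to s = 8.8 brings payment 160 at cost 17.2 × 8.8 = 151.36, netting 8.64.
Gain from deviating: 8.64 − 88 = -79.36.
The gain is negative, so the low-ability type's incentive-compatibility constraint is satisfied.

-79.36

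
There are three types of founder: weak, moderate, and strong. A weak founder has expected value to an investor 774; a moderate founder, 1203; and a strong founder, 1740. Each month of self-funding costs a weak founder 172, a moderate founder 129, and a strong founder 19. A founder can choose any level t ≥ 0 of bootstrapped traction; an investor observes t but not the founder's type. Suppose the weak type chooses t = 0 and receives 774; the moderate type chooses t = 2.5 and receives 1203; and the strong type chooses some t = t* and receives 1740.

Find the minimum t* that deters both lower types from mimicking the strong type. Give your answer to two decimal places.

Weak type (on-path payoff 774) won't mimic when 774 ≥ 1740 − 172·t*, i.e. t* ≥ 5.62.
Moderate type (on-path payoff 1203 − 129×2.5 = 880.5) won't mimic when 880.5 ≥ 1740 − 129·t*, i.e. t* ≥ 6.66.
Both must hold, so t* = max(5.62, 6.66) = 6.66. The moderate type's constraint binds.

6.66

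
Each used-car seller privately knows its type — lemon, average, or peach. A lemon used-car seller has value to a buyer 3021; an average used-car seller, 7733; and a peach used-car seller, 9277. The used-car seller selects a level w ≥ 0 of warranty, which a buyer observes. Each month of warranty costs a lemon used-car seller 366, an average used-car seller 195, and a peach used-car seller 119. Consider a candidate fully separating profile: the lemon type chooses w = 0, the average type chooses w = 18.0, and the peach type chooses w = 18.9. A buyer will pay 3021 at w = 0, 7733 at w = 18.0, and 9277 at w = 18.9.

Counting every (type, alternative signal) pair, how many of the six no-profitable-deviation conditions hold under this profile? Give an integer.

Lemon (own payoff 3021): to w=18.0 gives 7733 − 366×18.0 = 1145 → no gain ✓; to w=18.9 gives 9277 − 366×18.9 = 2359.6 → no gain ✓.
Average (own payoff 7733 − 195×18.0 = 4223): to w=0 gives 3021 → no gain ✓; to w=18.9 gives 9277 − 195×18.9 = 5591.5 → profitable ✗.
Peach (own payoff 9277 − 119×18.9 = 7027.9): to w=0 gives 3021 → no gain ✓; to w=18.0 gives 7733 − 119×18.0 = 5591 → no gain ✓.
5 of the 6 constraints hold; not an equilibrium.

5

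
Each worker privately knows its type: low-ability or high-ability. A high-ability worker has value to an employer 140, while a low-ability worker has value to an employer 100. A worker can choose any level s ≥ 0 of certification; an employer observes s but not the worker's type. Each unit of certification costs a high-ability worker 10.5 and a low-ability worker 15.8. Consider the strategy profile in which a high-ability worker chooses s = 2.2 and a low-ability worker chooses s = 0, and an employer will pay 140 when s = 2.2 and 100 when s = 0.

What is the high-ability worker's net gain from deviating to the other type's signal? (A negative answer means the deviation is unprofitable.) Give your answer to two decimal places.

-16.90

Playing s = 2.2 the high-ability worker receives 140 − 10.5 × 2.2 = 116.9.
Deviating to s = 0 yields 100 instead.
Gain from deviating: 100 − 116.9 = -16.90.
The gain is negative, so the high-ability type's incentive-compatibility constraint is satisfied.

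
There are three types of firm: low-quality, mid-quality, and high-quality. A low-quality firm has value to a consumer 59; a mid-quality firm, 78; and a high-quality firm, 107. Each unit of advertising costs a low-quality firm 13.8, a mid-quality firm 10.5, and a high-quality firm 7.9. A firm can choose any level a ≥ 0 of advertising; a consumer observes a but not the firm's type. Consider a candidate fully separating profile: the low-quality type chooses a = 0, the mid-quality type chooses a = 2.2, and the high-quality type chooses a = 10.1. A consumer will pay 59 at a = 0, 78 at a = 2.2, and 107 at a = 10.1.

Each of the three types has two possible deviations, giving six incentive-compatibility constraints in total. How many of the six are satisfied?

3

Low-quality (own payoff 59): to a=2.2 gives 78 − 13.8×2.2 = 47.64 → no gain ✓; to a=10.1 gives 107 − 13.8×10.1 = -32.38 → no gain ✓.
Mid-quality (own payoff 78 − 10.5×2.2 = 54.9): to a=0 gives 59 → profitable ✗; to a=10.1 gives 107 − 10.5×10.1 = 0.95 → no gain ✓.
High-quality (own payoff 107 − 7.9×10.1 = 27.21): to a=0 gives 59 → profitable ✗; to a=2.2 gives 78 − 7.9×2.2 = 60.62 → profitable ✗.
3 of the 6 constraints hold; not an equilibrium.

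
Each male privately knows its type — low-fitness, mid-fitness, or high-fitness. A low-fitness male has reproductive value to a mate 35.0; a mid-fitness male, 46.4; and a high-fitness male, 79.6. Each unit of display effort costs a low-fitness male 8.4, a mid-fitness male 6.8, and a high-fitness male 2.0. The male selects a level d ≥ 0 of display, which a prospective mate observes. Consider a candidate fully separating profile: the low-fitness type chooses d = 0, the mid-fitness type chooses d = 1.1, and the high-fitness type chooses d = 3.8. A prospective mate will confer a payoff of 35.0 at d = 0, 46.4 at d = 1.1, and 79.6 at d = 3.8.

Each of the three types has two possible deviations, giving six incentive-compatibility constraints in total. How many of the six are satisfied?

High-fitness (own payoff 79.6 − 2.0×3.8 = 72): to d=0 gives 35.0 → no gain ✓; to d=1.1 gives 46.4 − 2.0×1.1 = 44.2 → no gain ✓.
Mid-fitness (own payoff 46.4 − 6.8×1.1 = 38.92): to d=0 gives 35.0 → no gain ✓; to d=3.8 gives 79.6 − 6.8×3.8 = 53.76 → profitable ✗.
Low-fitness (own payoff 35.0): to d=1.1 gives 46.4 − 8.4×1.1 = 37.16 → profitable ✗; to d=3.8 gives 79.6 − 8.4×3.8 = 47.68 → profitable ✗.
3 of the 6 constraints hold; not an equilibrium.

3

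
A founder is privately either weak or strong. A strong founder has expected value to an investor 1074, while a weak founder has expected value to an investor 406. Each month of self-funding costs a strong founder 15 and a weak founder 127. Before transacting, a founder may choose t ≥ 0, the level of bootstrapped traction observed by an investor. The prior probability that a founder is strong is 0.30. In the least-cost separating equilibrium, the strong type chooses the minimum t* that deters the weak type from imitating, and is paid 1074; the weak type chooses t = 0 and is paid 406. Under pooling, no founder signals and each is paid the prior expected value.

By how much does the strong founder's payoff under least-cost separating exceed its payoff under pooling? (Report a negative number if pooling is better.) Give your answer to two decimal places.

388.70

Least-cost separating signal: t* solves 406 = 1074 − 127·t*, so t* = (1074 − 406)/127 ≈ 5.2598.
Strong type's separating payoff: 1074 − 15 × t* = 1074 − 15 × (1074 − 406)/127 = 1074 − 10020/127 ≈ 995.1024.
Pooling payoff: 0.30 × 1074 + 0.70 × 406 = 606.4.
Difference: 995.1024 − 606.4 = 388.7024, i.e. 388.70 to two decimal places.
The strong type prefers to separate.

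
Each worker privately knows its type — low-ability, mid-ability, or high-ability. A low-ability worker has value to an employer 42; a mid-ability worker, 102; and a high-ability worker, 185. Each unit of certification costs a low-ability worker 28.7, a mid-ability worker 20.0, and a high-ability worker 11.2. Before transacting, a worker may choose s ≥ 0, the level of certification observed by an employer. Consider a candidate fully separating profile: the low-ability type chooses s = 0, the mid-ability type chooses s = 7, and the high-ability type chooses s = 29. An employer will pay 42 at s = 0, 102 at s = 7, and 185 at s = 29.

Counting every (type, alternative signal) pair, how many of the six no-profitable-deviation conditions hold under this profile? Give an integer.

Low-ability (own payoff 42): to s=7 gives 102 − 28.7×7 = -98.9 → no gain ✓; to s=29 gives 185 − 28.7×29 = -647.3 → no gain ✓.
Mid-ability (own payoff 102 − 20.0×7 = -38): to s=0 gives 42 → profitable ✗; to s=29 gives 185 − 20.0×29 = -395 → no gain ✓.
High-ability (own payoff 185 − 11.2×29 = -139.8): to s=0 gives 42 → profitable ✗; to s=7 gives 102 − 11.2×7 = 23.6 → profitable ✗.
3 of the 6 constraints hold; not an equilibrium.

3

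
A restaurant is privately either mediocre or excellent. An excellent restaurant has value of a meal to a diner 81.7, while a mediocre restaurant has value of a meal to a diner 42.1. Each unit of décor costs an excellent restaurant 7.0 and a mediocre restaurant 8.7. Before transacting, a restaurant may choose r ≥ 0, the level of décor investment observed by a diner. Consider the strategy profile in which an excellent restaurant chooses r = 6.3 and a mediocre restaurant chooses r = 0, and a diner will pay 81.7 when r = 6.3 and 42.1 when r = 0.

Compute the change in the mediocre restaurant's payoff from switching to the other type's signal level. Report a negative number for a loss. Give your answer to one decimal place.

Playing r = 0 the mediocre restaurant receives 42.1.
Deviating to r = 6.3 brings payment 81.7 at cost 8.7 × 6.3 = 54.81, netting 26.89.
Gain from deviating: 26.89 − 42.1 = -15.21, i.e. -15.2 to one decimal place.
The gain is negative, so the mediocre type's incentive-compatibility constraint is satisfied.

-15.2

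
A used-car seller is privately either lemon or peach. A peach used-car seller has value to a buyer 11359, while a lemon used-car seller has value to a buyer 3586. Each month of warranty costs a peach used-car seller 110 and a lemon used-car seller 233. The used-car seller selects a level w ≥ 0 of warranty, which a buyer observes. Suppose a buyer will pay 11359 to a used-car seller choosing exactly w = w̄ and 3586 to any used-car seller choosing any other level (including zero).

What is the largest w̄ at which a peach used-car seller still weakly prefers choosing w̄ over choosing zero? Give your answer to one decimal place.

Choosing w̄ yields the peach type 11359 − 110·w̄; choosing zero yields 3586.
The peach type is indifferent at 11359 − 110·w̄ = 3586, i.e. w̄ = (11359 − 3586) / 110 ≈ 70.7.
For any w̄ above 70.7 the peach type would rather pool at zero, so separation collapses.

70.7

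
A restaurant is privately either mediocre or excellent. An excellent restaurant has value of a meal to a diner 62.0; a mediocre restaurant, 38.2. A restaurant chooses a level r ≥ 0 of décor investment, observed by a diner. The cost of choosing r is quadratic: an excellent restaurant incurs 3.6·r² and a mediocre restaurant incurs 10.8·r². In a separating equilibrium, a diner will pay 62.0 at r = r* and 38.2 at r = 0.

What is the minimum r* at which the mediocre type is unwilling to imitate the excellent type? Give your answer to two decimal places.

1.48

The mediocre type at r = 0 receives 38.2; imitating at r* yields 62.0 − 10.8·r*².
Indifference: 38.2 = 62.0 − 10.8·r*², so r*² = (62.0 − 38.2) / 10.8 ≈ 2.2037.
r* = √2.2037 ≈ 1.48.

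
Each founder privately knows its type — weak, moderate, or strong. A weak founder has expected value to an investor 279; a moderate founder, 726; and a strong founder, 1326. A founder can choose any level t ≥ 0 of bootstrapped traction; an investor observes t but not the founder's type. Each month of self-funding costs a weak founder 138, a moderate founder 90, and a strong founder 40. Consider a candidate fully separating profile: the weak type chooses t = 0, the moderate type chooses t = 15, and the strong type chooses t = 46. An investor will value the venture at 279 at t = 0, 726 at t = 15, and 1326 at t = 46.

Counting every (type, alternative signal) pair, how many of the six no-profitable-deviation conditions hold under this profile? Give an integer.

3

Moderate (own payoff 726 − 90×15 = -624): to t=0 gives 279 → profitable ✗; to t=46 gives 1326 − 90×46 = -2814 → no gain ✓.
Weak (own payoff 279): to t=15 gives 726 − 138×15 = -1344 → no gain ✓; to t=46 gives 1326 − 138×46 = -5022 → no gain ✓.
Strong (own payoff 1326 − 40×46 = -514): to t=0 gives 279 → profitable ✗; to t=15 gives 726 − 40×15 = 126 → profitable ✗.
3 of the 6 constraints hold; not an equilibrium.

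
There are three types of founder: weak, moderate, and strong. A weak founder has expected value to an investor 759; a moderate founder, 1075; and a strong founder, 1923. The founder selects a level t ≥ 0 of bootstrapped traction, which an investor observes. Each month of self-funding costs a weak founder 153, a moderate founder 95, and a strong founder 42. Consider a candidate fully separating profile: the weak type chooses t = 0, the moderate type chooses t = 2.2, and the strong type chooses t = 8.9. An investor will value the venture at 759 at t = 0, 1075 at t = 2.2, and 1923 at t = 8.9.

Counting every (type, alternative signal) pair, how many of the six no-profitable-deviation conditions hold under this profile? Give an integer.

Strong (own payoff 1923 − 42×8.9 = 1549.2): to t=0 gives 759 → no gain ✓; to t=2.2 gives 1075 − 42×2.2 = 982.6 → no gain ✓.
Weak (own payoff 759): to t=2.2 gives 1075 − 153×2.2 = 738.4 → no gain ✓; to t=8.9 gives 1923 − 153×8.9 = 561.3 → no gain ✓.
Moderate (own payoff 1075 − 95×2.2 = 866): to t=0 gives 759 → no gain ✓; to t=8.9 gives 1923 − 95×8.9 = 1077.5 → profitable ✗.
5 of the 6 constraints hold; not an equilibrium.

5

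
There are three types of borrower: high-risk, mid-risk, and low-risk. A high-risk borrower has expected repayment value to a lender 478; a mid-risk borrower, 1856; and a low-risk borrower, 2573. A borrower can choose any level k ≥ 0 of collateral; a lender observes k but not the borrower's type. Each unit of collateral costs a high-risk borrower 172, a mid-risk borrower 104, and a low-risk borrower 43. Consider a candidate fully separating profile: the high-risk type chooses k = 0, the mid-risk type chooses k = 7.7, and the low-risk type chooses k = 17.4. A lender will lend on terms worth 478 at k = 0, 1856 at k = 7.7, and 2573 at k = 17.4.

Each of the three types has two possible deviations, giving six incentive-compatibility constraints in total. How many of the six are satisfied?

5

Low-risk (own payoff 2573 − 43×17.4 = 1824.8): to k=0 gives 478 → no gain ✓; to k=7.7 gives 1856 − 43×7.7 = 1524.9 → no gain ✓.
High-risk (own payoff 478): to k=7.7 gives 1856 − 172×7.7 = 531.6 → profitable ✗; to k=17.4 gives 2573 − 172×17.4 = -419.8 → no gain ✓.
Mid-risk (own payoff 1856 − 104×7.7 = 1055.2): to k=0 gives 478 → no gain ✓; to k=17.4 gives 2573 − 104×17.4 = 763.4 → no gain ✓.
5 of the 6 constraints hold; not an equilibrium.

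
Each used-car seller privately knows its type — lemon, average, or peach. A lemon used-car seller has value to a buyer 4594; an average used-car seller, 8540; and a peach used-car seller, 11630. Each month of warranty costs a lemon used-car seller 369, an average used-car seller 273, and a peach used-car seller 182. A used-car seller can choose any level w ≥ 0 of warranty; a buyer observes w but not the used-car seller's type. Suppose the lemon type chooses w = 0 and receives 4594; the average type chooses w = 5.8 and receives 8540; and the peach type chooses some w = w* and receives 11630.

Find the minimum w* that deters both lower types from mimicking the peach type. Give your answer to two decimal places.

19.07

Average type (on-path payoff 8540 − 273×5.8 = 6956.6) won't mimic when 6956.6 ≥ 11630 − 273·w*, i.e. w* ≥ 17.12.
Lemon type (on-path payoff 4594) won't mimic when 4594 ≥ 11630 − 369·w*, i.e. w* ≥ 19.07.
Both must hold, so w* = max(19.07, 17.12) = 19.07. The lemon type's constraint binds.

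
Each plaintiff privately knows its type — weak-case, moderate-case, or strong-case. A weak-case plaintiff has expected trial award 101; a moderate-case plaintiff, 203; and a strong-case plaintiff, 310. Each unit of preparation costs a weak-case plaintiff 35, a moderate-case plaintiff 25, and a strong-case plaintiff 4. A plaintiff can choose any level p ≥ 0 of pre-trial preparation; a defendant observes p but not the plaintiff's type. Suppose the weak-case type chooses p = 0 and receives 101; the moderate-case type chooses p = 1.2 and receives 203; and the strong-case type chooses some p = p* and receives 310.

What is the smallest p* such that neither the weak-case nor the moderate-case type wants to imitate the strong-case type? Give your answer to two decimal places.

5.97

Moderate-case type (on-path payoff 203 − 25×1.2 = 173) won't mimic when 173 ≥ 310 − 25·p*, i.e. p* ≥ 5.48.
Weak-case type (on-path payoff 101) won't mimic when 101 ≥ 310 − 35·p*, i.e. p* ≥ 5.97.
Both must hold, so p* = max(5.97, 5.48) = 5.97. The weak-case type's constraint binds.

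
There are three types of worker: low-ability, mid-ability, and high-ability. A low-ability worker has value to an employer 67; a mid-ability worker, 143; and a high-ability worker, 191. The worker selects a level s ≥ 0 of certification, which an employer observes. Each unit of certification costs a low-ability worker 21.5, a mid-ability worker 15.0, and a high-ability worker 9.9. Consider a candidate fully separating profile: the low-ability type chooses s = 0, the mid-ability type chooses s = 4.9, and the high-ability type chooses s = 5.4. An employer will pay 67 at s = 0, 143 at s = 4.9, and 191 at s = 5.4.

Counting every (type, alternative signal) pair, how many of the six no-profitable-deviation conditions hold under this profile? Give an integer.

4

Mid-ability (own payoff 143 − 15.0×4.9 = 69.5): to s=0 gives 67 → no gain ✓; to s=5.4 gives 191 − 15.0×5.4 = 110 → profitable ✗.
High-ability (own payoff 191 − 9.9×5.4 = 137.54): to s=0 gives 67 → no gain ✓; to s=4.9 gives 143 − 9.9×4.9 = 94.49 → no gain ✓.
Low-ability (own payoff 67): to s=4.9 gives 143 − 21.5×4.9 = 37.65 → no gain ✓; to s=5.4 gives 191 − 21.5×5.4 = 74.9 → profitable ✗.
4 of the 6 constraints hold; not an equilibrium.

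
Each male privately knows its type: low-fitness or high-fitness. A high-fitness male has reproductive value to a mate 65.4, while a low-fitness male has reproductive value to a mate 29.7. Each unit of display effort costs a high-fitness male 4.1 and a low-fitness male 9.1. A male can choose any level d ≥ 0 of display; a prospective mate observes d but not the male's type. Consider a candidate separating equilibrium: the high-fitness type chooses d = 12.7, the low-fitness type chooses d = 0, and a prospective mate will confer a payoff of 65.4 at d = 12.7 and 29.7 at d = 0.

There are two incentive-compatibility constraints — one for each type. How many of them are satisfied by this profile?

High-fitness type: signal → 65.4 − 4.1 × 12.7 = 13.33; deviate to 0 → 29.7. IC fails (13.33 < 29.7).
Low-fitness type: stay at 0 → 29.7; mimic → 65.4 − 9.1 × 12.7 = -50.17. IC holds (29.7 ≥ -50.17).
1 of 2 constraints hold, so this profile is not an equilibrium.

1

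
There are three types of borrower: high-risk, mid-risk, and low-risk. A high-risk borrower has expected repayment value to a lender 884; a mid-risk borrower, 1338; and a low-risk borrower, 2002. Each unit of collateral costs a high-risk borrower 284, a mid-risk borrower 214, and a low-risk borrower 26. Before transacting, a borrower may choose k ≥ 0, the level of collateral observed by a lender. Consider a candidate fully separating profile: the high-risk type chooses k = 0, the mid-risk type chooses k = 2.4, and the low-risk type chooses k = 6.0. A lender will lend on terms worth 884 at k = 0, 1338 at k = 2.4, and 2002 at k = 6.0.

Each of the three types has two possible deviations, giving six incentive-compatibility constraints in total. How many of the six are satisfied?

Low-risk (own payoff 2002 − 26×6.0 = 1846): to k=0 gives 884 → no gain ✓; to k=2.4 gives 1338 − 26×2.4 = 1275.6 → no gain ✓.
Mid-risk (own payoff 1338 − 214×2.4 = 824.4): to k=0 gives 884 → profitable ✗; to k=6.0 gives 2002 − 214×6.0 = 718 → no gain ✓.
High-risk (own payoff 884): to k=2.4 gives 1338 − 284×2.4 = 656.4 → no gain ✓; to k=6.0 gives 2002 − 284×6.0 = 298 → no gain ✓.
5 of the 6 constraints hold; not an equilibrium.

5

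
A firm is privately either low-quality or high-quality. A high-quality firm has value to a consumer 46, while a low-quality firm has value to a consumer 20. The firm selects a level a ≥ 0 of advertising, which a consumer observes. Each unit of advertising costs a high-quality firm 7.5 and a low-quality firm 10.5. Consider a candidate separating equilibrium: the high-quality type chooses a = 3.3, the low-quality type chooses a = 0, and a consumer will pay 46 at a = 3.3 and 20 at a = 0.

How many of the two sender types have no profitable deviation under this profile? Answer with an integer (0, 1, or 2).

2

High-quality type: signal → 46 − 7.5 × 3.3 = 21.25; deviate to 0 → 20. IC holds (21.25 ≥ 20).
Low-quality type: stay at 0 → 20; mimic → 46 − 10.5 × 3.3 = 11.35. IC holds (20 ≥ 11.35).
2 of 2 constraints hold, so this is a separating equilibrium.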